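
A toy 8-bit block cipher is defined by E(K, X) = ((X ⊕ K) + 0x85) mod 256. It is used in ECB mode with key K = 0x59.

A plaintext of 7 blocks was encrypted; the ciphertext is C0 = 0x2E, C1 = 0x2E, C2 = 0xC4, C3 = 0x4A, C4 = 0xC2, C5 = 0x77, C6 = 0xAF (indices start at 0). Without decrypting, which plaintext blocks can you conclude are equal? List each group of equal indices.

ECB encrypts each block independently with the same key, so equal ciphertext blocks imply equal plaintext blocks.
C0 = C1 = 0x2E, so P0 = P1.

P0 = P1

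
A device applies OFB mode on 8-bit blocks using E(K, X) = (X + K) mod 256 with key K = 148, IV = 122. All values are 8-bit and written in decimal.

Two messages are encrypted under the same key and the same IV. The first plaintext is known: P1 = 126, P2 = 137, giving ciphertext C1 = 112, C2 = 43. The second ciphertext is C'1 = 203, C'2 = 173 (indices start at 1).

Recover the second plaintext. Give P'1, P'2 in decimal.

P'1 = 197, P'2 = 15

In OFB with a reused IV, both messages share the same keystream S_i, so C_i ⊕ C'_i = P_i ⊕ P'_i and thus P'_i = P_i ⊕ C_i ⊕ C'_i.
P'1: 126 ⊕ 112 ⊕ 203 = 197.
P'2: 137 ⊕ 43 ⊕ 173 = 15.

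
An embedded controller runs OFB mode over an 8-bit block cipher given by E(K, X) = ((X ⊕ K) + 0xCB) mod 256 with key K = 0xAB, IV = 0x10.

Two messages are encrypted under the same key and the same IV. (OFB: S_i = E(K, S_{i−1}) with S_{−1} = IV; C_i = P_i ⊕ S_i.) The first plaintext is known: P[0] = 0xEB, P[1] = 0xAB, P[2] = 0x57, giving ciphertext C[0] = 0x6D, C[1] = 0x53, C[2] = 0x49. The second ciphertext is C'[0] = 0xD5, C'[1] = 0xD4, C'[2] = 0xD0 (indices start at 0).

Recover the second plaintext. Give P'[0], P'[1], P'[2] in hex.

In OFB with a reused IV, both messages share the same keystream S_i, so C_i ⊕ C'_i = P_i ⊕ P'_i and thus P'_i = P_i ⊕ C_i ⊕ C'_i.
P'[0]: 0xEB ⊕ 0x6D ⊕ 0xD5 = 0x53.
P'[1]: 0xAB ⊕ 0x53 ⊕ 0xD4 = 0x2C.
P'[2]: 0x57 ⊕ 0x49 ⊕ 0xD0 = 0xCE.

P'[0] = 0x53, P'[1] = 0x2C, P'[2] = 0xCE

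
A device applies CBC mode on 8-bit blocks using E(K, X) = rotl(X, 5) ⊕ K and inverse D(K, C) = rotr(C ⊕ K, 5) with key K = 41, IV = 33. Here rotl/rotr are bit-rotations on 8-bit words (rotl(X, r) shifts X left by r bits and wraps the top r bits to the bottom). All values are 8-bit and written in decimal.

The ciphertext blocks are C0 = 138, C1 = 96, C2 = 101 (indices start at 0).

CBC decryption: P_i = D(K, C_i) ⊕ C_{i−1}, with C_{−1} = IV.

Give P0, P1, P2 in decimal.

P0: D(K, 138) = 29; 29 ⊕ 33 = 60.
P1: D(K, 96) = 74; 74 ⊕ 138 = 192.
P2: D(K, 101) = 98; 98 ⊕ 96 = 2.

P0 = 60, P1 = 192, P2 = 2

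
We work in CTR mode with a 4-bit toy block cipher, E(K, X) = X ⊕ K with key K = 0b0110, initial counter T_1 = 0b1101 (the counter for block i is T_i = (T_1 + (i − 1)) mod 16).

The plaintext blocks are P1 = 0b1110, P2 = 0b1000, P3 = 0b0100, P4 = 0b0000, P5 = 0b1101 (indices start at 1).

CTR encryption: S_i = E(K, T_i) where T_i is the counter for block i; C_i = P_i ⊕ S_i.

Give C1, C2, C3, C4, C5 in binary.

C1 = 0b0101, C2 = 0b0000, C3 = 0b1101, C4 = 0b0110, C5 = 0b1010

C1: T = 0b1101, S = E(K, T) = 0b1011; 0b1110 ⊕ 0b1011 = 0b0101.
C2: T = 0b1110, S = E(K, T) = 0b1000; 0b1000 ⊕ 0b1000 = 0b0000.
C3: T = 0b1111, S = E(K, T) = 0b1001; 0b0100 ⊕ 0b1001 = 0b1101.
C4: T = 0b0000, S = E(K, T) = 0b0110; 0b0000 ⊕ 0b0110 = 0b0110.
C5: T = 0b0001, S = E(K, T) = 0b0111; 0b1101 ⊕ 0b0111 = 0b1010.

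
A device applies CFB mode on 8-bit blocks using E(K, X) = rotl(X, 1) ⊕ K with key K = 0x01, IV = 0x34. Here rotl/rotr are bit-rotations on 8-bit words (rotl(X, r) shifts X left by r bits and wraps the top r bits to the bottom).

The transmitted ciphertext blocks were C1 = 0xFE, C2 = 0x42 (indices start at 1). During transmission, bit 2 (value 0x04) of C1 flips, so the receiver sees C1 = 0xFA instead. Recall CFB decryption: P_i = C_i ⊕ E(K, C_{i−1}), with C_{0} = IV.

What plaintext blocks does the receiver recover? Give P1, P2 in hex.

Only C1 changed, to 0xFA. In CFB, a change in C_i flips the same bit in P_i and garbles P_{i+1}. Decrypting the received ciphertext:
P1: E(K, 0x34) = 0x69; 0xFA ⊕ 0x69 = 0x93.
P2: E(K, 0xFA) = 0xF4; 0x42 ⊕ 0xF4 = 0xB6.
Blocks that differ from the original plaintext: P1, P2.

P1 = 0x93, P2 = 0xB6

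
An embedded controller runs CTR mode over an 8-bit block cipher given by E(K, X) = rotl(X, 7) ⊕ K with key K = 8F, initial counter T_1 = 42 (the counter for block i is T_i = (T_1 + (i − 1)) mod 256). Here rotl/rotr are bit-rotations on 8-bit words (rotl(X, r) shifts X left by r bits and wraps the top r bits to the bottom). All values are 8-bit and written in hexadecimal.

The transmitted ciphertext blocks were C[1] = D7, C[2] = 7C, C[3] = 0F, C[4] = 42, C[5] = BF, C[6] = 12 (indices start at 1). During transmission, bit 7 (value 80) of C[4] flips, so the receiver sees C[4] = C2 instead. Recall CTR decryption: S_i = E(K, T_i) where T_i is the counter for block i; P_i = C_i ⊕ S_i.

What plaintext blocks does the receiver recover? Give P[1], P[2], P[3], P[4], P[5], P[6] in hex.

P[1] = 79, P[2] = 52, P[3] = A2, P[4] = EF, P[5] = 13, P[6] = 3E

Only C[4] changed, to C2. In CTR, a change in C_i flips the same bit in P_i only; the keystream is unaffected. Decrypting the received ciphertext:
P[1]: T = 42, S = E(K, T) = AE; D7 ⊕ AE = 79.
P[2]: T = 43, S = E(K, T) = 2E; 7C ⊕ 2E = 52.
P[3]: T = 44, S = E(K, T) = AD; 0F ⊕ AD = A2.
P[4]: T = 45, S = E(K, T) = 2D; C2 ⊕ 2D = EF.
P[5]: T = 46, S = E(K, T) = AC; BF ⊕ AC = 13.
P[6]: T = 47, S = E(K, T) = 2C; 12 ⊕ 2C = 3E.
Blocks that differ from the original plaintext: P[4].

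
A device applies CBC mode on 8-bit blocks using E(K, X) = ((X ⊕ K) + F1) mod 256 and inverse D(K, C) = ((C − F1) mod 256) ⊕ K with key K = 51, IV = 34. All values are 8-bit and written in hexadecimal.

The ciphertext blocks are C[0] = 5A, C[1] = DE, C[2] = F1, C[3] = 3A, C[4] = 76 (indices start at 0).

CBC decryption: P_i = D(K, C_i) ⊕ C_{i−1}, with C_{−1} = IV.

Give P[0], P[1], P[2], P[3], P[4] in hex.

P[0] = 0C, P[1] = E6, P[2] = 8F, P[3] = E9, P[4] = EE

P[0]: D(K, 5A) = 38; 38 ⊕ 34 = 0C.
P[1]: D(K, DE) = BC; BC ⊕ 5A = E6.
P[2]: D(K, F1) = 51; 51 ⊕ DE = 8F.
P[3]: D(K, 3A) = 18; 18 ⊕ F1 = E9.
P[4]: D(K, 76) = D4; D4 ⊕ 3A = EE.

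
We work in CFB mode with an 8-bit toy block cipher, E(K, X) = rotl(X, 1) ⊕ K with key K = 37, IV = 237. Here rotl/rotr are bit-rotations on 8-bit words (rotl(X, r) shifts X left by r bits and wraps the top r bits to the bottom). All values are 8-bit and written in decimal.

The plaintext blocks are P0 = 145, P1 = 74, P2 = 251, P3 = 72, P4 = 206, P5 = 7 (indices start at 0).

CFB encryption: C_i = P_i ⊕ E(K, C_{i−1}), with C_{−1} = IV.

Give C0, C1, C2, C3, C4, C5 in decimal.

C0: E(K, 237) = 254; 145 ⊕ 254 = 111.
C1: E(K, 111) = 251; 74 ⊕ 251 = 177.
C2: E(K, 177) = 70; 251 ⊕ 70 = 189.
C3: E(K, 189) = 94; 72 ⊕ 94 = 22.
C4: E(K, 22) = 9; 206 ⊕ 9 = 199.
C5: E(K, 199) = 170; 7 ⊕ 170 = 173.

C0 = 111, C1 = 177, C2 = 189, C3 = 22, C4 = 199, C5 = 173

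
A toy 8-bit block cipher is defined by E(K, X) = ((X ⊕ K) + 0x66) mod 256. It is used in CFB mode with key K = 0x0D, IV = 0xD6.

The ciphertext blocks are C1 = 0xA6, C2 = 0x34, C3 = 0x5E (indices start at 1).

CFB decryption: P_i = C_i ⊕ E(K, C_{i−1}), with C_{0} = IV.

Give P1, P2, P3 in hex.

P1: E(K, 0xD6) = 0x41; 0xA6 ⊕ 0x41 = 0xE7.
P2: E(K, 0xA6) = 0x11; 0x34 ⊕ 0x11 = 0x25.
P3: E(K, 0x34) = 0x9F; 0x5E ⊕ 0x9F = 0xC1.

P1 = 0xE7, P2 = 0x25, P3 = 0xC1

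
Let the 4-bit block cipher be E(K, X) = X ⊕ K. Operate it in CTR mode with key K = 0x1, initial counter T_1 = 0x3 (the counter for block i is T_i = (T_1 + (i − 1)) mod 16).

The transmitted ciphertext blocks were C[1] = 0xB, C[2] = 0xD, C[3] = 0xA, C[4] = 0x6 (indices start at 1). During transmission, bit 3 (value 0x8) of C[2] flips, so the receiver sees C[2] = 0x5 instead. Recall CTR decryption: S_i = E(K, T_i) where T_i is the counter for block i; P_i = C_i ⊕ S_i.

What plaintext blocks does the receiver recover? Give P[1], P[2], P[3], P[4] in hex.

P[1] = 0x9, P[2] = 0x0, P[3] = 0xE, P[4] = 0x1

Only C[2] changed, to 0x5. In CTR, a change in C_i flips the same bit in P_i only; the keystream is unaffected. Decrypting the received ciphertext:
P[1]: T = 0x3, S = E(K, T) = 0x2; 0xB ⊕ 0x2 = 0x9.
P[2]: T = 0x4, S = E(K, T) = 0x5; 0x5 ⊕ 0x5 = 0x0.
P[3]: T = 0x5, S = E(K, T) = 0x4; 0xA ⊕ 0x4 = 0xE.
P[4]: T = 0x6, S = E(K, T) = 0x7; 0x6 ⊕ 0x7 = 0x1.
Blocks that differ from the original plaintext: P[2].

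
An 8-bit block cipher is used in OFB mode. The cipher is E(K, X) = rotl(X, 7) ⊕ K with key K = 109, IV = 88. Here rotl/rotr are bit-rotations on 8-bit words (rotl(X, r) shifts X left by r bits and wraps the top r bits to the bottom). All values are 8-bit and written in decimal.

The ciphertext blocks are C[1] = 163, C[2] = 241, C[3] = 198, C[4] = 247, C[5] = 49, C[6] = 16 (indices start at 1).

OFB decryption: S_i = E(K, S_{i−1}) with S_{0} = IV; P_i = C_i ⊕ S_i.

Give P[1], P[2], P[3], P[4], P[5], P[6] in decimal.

P[1]: S = E(K, 88) = 65; 163 ⊕ 65 = 226.
P[2]: S = E(K, 65) = 205; 241 ⊕ 205 = 60.
P[3]: S = E(K, 205) = 139; 198 ⊕ 139 = 77.
P[4]: S = E(K, 139) = 168; 247 ⊕ 168 = 95.
P[5]: S = E(K, 168) = 57; 49 ⊕ 57 = 8.
P[6]: S = E(K, 57) = 241; 16 ⊕ 241 = 225.

P[1] = 226, P[2] = 60, P[3] = 77, P[4] = 95, P[5] = 8, P[6] = 225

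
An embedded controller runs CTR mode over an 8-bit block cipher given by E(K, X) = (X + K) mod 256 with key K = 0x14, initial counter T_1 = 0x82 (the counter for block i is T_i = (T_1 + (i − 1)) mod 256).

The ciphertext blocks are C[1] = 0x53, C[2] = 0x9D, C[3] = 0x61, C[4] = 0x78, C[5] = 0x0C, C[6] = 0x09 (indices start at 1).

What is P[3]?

CTR decryption: S_i = E(K, T_i) where T_i is the counter for block i; P_i = C_i ⊕ S_i.
P[3]: T = 0x84, S = E(K, T) = 0x98; 0x61 ⊕ 0x98 = 0xF9.

P[3] = 0xF9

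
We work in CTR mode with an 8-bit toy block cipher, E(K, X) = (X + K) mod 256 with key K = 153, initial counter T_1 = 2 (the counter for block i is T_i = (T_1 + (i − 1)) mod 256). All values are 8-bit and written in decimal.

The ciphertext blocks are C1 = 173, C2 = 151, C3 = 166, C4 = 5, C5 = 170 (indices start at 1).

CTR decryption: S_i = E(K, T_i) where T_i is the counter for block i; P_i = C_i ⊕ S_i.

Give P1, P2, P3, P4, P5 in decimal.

P1 = 54, P2 = 11, P3 = 59, P4 = 155, P5 = 53

P1: T = 2, S = E(K, T) = 155; 173 ⊕ 155 = 54.
P2: T = 3, S = E(K, T) = 156; 151 ⊕ 156 = 11.
P3: T = 4, S = E(K, T) = 157; 166 ⊕ 157 = 59.
P4: T = 5, S = E(K, T) = 158; 5 ⊕ 158 = 155.
P5: T = 6, S = E(K, T) = 159; 170 ⊕ 159 = 53.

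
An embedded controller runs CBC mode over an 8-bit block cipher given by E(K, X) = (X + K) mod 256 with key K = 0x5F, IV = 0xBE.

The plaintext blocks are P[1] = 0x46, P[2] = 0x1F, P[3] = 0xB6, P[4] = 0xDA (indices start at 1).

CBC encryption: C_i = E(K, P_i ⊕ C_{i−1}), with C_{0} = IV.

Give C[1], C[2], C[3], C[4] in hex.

C[1] = 0x57, C[2] = 0xA7, C[3] = 0x70, C[4] = 0x09

C[1]: P[1] ⊕ 0xBE = 0xF8; E(K, 0xF8) = 0x57.
C[2]: P[2] ⊕ 0x57 = 0x48; E(K, 0x48) = 0xA7.
C[3]: P[3] ⊕ 0xA7 = 0x11; E(K, 0x11) = 0x70.
C[4]: P[4] ⊕ 0x70 = 0xAA; E(K, 0xAA) = 0x09.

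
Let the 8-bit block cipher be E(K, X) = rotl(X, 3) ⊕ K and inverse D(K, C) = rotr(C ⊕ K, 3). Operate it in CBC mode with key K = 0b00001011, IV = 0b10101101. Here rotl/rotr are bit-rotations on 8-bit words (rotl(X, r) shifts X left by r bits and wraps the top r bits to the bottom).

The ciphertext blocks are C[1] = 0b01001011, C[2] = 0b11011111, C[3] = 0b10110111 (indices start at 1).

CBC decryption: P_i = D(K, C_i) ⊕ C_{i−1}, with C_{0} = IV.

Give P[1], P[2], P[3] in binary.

P[1]: D(K, 0b01001011) = 0b00001000; 0b00001000 ⊕ 0b10101101 = 0b10100101.
P[2]: D(K, 0b11011111) = 0b10011010; 0b10011010 ⊕ 0b01001011 = 0b11010001.
P[3]: D(K, 0b10110111) = 0b10010111; 0b10010111 ⊕ 0b11011111 = 0b01001000.

P[1] = 0b10100101, P[2] = 0b11010001, P[3] = 0b01001000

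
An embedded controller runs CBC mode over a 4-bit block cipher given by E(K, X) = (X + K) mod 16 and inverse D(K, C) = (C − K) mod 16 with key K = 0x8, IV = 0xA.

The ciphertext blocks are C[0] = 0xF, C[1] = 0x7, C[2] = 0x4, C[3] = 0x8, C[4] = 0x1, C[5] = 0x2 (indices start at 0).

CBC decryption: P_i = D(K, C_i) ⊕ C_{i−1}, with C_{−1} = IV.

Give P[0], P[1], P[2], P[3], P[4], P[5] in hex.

P[0] = 0xD, P[1] = 0x0, P[2] = 0xB, P[3] = 0x4, P[4] = 0x1, P[5] = 0xB

P[0]: D(K, 0xF) = 0x7; 0x7 ⊕ 0xA = 0xD.
P[1]: D(K, 0x7) = 0xF; 0xF ⊕ 0xF = 0x0.
P[2]: D(K, 0x4) = 0xC; 0xC ⊕ 0x7 = 0xB.
P[3]: D(K, 0x8) = 0x0; 0x0 ⊕ 0x4 = 0x4.
P[4]: D(K, 0x1) = 0x9; 0x9 ⊕ 0x8 = 0x1.
P[5]: D(K, 0x2) = 0xA; 0xA ⊕ 0x1 = 0xB.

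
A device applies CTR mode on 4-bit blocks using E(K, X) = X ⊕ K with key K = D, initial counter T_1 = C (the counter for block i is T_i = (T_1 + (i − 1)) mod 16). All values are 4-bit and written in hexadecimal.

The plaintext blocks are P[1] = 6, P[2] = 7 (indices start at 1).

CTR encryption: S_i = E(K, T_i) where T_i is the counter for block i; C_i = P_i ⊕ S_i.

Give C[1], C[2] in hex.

C[1] = 7, C[2] = 7

C[1]: T = C, S = E(K, T) = 1; 6 ⊕ 1 = 7.
C[2]: T = D, S = E(K, T) = 0; 7 ⊕ 0 = 7.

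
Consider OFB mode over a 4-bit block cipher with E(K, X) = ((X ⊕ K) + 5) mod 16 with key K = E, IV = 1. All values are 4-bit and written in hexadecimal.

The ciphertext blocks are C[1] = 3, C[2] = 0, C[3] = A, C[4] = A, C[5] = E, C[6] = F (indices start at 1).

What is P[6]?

P[6] = 4

OFB decryption: S_i = E(K, S_{i−1}) with S_{0} = IV; P_i = C_i ⊕ S_i.
P[1]: S = E(K, 1) = 4; 3 ⊕ 4 = 7.
P[2]: S = E(K, 4) = F; 0 ⊕ F = F.
P[3]: S = E(K, F) = 6; A ⊕ 6 = C.
P[4]: S = E(K, 6) = D; A ⊕ D = 7.
P[5]: S = E(K, D) = 8; E ⊕ 8 = 6.
P[6]: S = E(K, 8) = B; F ⊕ B = 4.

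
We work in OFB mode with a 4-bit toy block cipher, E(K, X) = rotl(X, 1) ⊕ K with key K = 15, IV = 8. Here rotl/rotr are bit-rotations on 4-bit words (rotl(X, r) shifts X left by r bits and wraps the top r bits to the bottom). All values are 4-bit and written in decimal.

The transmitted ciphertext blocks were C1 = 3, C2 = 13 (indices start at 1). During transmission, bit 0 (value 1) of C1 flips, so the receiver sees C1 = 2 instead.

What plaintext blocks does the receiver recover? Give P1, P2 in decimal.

P1 = 12, P2 = 15

OFB decryption: S_i = E(K, S_{i−1}) with S_{0} = IV; P_i = C_i ⊕ S_i.
Only C1 changed, to 2. In OFB, a change in C_i flips the same bit in P_i only; the keystream is unaffected. Decrypting the received ciphertext:
P1: S = E(K, 8) = 14; 2 ⊕ 14 = 12.
P2: S = E(K, 14) = 2; 13 ⊕ 2 = 15.
Blocks that differ from the original plaintext: P1.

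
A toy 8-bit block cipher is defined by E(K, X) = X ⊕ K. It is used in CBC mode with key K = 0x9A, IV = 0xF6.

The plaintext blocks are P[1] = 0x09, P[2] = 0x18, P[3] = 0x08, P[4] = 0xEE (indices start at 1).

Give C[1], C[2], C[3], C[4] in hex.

CBC encryption: C_i = E(K, P_i ⊕ C_{i−1}), with C_{0} = IV.
C[1]: P[1] ⊕ 0xF6 = 0xFF; E(K, 0xFF) = 0x65.
C[2]: P[2] ⊕ 0x65 = 0x7D; E(K, 0x7D) = 0xE7.
C[3]: P[3] ⊕ 0xE7 = 0xEF; E(K, 0xEF) = 0x75.
C[4]: P[4] ⊕ 0x75 = 0x9B; E(K, 0x9B) = 0x01.

C[1] = 0x65, C[2] = 0xE7, C[3] = 0x75, C[4] = 0x01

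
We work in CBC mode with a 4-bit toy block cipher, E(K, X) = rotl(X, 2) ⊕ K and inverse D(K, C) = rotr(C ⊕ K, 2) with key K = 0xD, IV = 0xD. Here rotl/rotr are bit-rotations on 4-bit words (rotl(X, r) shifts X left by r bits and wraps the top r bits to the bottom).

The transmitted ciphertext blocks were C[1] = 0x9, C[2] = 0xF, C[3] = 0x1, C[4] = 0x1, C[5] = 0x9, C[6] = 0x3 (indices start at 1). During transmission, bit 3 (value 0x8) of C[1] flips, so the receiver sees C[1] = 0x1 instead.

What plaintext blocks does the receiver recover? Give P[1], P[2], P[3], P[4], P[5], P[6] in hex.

P[1] = 0xE, P[2] = 0x9, P[3] = 0xC, P[4] = 0x2, P[5] = 0x0, P[6] = 0x2

CBC decryption: P_i = D(K, C_i) ⊕ C_{i−1}, with C_{0} = IV.
Only C[1] changed, to 0x1. In CBC, a change in C_i garbles P_i and flips the same bit in P_{i+1}. Decrypting the received ciphertext:
P[1]: D(K, 0x1) = 0x3; 0x3 ⊕ 0xD = 0xE.
P[2]: D(K, 0xF) = 0x8; 0x8 ⊕ 0x1 = 0x9.
P[3]: D(K, 0x1) = 0x3; 0x3 ⊕ 0xF = 0xC.
P[4]: D(K, 0x1) = 0x3; 0x3 ⊕ 0x1 = 0x2.
P[5]: D(K, 0x9) = 0x1; 0x1 ⊕ 0x1 = 0x0.
P[6]: D(K, 0x3) = 0xB; 0xB ⊕ 0x9 = 0x2.
Blocks that differ from the original plaintext: P[1], P[2].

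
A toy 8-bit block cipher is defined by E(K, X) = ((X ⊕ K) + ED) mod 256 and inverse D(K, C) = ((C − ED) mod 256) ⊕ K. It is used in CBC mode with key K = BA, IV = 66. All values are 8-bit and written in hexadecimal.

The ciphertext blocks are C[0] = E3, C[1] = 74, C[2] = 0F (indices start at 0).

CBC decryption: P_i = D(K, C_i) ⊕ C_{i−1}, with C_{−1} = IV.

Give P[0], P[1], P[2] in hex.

P[0] = 2A, P[1] = DE, P[2] = EC

P[0]: D(K, E3) = 4C; 4C ⊕ 66 = 2A.
P[1]: D(K, 74) = 3D; 3D ⊕ E3 = DE.
P[2]: D(K, 0F) = 98; 98 ⊕ 74 = EC.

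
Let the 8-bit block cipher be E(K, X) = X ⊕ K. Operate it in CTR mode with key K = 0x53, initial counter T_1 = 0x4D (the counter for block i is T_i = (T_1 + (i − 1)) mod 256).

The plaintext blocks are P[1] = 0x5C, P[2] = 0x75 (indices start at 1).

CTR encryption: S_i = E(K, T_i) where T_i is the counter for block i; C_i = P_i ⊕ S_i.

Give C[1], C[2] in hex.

C[1] = 0x42, C[2] = 0x68

C[1]: T = 0x4D, S = E(K, T) = 0x1E; 0x5C ⊕ 0x1E = 0x42.
C[2]: T = 0x4E, S = E(K, T) = 0x1D; 0x75 ⊕ 0x1D = 0x68.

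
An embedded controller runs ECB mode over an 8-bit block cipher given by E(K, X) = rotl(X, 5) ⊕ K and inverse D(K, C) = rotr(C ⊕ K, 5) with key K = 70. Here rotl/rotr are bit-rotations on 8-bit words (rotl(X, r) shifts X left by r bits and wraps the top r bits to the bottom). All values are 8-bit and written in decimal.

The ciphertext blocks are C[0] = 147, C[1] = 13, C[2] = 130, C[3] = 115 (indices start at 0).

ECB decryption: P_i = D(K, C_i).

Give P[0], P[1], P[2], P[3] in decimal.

P[0] = 174, P[1] = 90, P[2] = 38, P[3] = 169

P[0]: D(K, 147) = 174.
P[1]: D(K, 13) = 90.
P[2]: D(K, 130) = 38.
P[3]: D(K, 115) = 169.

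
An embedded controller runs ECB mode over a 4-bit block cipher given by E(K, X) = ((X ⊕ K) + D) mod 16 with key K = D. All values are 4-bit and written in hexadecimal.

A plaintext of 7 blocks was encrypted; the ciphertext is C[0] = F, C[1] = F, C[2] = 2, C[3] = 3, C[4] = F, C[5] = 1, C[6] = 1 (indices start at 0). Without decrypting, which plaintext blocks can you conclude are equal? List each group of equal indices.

ECB encrypts each block independently with the same key, so equal ciphertext blocks imply equal plaintext blocks.
C[0] = C[1] = C[4] = F, so P[0] = P[1] = P[4].
C[5] = C[6] = 1, so P[5] = P[6].

P[0] = P[1] = P[4]; P[5] = P[6]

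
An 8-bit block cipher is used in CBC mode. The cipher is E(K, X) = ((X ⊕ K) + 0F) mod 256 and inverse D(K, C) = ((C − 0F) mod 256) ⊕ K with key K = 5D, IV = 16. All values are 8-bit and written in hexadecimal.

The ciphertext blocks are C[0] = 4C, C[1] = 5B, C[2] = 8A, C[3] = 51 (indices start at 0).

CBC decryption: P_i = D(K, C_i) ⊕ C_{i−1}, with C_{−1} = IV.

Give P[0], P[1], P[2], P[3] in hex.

P[0] = 76, P[1] = 5D, P[2] = 7D, P[3] = 95

P[0]: D(K, 4C) = 60; 60 ⊕ 16 = 76.
P[1]: D(K, 5B) = 11; 11 ⊕ 4C = 5D.
P[2]: D(K, 8A) = 26; 26 ⊕ 5B = 7D.
P[3]: D(K, 51) = 1F; 1F ⊕ 8A = 95.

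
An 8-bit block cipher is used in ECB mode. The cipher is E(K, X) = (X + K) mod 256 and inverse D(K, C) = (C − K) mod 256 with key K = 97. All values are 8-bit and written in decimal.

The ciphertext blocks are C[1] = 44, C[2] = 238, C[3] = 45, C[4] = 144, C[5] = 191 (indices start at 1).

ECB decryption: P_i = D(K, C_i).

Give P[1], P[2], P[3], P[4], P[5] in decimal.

P[1] = 203, P[2] = 141, P[3] = 204, P[4] = 47, P[5] = 94

P[1]: D(K, 44) = 203.
P[2]: D(K, 238) = 141.
P[3]: D(K, 45) = 204.
P[4]: D(K, 144) = 47.
P[5]: D(K, 191) = 94.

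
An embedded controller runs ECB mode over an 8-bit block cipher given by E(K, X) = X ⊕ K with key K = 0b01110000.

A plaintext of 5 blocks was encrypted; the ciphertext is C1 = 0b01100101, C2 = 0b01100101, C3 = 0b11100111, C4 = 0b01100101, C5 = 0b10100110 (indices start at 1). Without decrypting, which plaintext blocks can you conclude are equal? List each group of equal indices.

ECB encrypts each block independently with the same key, so equal ciphertext blocks imply equal plaintext blocks.
C1 = C2 = C4 = 0b01100101, so P1 = P2 = P4.

P1 = P2 = P4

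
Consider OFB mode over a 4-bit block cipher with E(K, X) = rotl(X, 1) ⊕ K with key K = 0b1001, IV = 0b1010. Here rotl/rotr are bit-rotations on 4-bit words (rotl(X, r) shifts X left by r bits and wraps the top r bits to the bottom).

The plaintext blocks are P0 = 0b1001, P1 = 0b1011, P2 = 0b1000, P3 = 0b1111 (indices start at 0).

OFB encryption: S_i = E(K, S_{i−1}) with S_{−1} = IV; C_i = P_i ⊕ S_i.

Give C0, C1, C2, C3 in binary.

C0 = 0b0101, C1 = 0b1011, C2 = 0b0001, C3 = 0b0101

C0: S = E(K, 0b1010) = 0b1100; 0b1001 ⊕ 0b1100 = 0b0101.
C1: S = E(K, 0b1100) = 0b0000; 0b1011 ⊕ 0b0000 = 0b1011.
C2: S = E(K, 0b0000) = 0b1001; 0b1000 ⊕ 0b1001 = 0b0001.
C3: S = E(K, 0b1001) = 0b1010; 0b1111 ⊕ 0b1010 = 0b0101.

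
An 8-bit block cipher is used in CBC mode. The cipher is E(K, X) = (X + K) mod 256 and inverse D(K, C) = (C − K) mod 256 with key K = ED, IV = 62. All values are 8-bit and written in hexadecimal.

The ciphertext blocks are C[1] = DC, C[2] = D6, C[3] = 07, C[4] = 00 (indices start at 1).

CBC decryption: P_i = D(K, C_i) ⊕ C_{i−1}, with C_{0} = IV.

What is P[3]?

P[3]: D(K, 07) = 1A; 1A ⊕ D6 = CC.

P[3] = CC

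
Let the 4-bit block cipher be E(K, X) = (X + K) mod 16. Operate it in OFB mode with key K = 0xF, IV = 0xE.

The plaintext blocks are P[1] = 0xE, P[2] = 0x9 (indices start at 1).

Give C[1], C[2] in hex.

OFB encryption: S_i = E(K, S_{i−1}) with S_{0} = IV; C_i = P_i ⊕ S_i.
C[1]: S = E(K, 0xE) = 0xD; 0xE ⊕ 0xD = 0x3.
C[2]: S = E(K, 0xD) = 0xC; 0x9 ⊕ 0xC = 0x5.

C[1] = 0x3, C[2] = 0x5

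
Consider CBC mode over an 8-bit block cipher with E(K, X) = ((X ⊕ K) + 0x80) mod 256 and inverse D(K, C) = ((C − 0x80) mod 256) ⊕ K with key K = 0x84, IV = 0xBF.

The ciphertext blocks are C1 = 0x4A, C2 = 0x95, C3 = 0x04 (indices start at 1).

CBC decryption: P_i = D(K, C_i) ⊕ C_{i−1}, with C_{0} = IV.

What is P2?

P2: D(K, 0x95) = 0x91; 0x91 ⊕ 0x4A = 0xDB.

P2 = 0xDB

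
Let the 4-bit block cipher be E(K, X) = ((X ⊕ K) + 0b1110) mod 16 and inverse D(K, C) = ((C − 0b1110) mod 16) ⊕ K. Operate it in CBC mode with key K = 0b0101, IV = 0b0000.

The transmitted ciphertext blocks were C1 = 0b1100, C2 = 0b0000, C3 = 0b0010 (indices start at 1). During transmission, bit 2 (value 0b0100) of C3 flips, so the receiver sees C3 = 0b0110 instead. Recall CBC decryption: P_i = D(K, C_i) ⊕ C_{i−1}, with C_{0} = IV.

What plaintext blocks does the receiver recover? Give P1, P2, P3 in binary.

P1 = 0b1011, P2 = 0b1011, P3 = 0b1101

Only C3 changed, to 0b0110. In CBC, a change in C_i garbles P_i and flips the same bit in P_{i+1}. Decrypting the received ciphertext:
P1: D(K, 0b1100) = 0b1011; 0b1011 ⊕ 0b0000 = 0b1011.
P2: D(K, 0b0000) = 0b0111; 0b0111 ⊕ 0b1100 = 0b1011.
P3: D(K, 0b0110) = 0b1101; 0b1101 ⊕ 0b0000 = 0b1101.
Blocks that differ from the original plaintext: P3.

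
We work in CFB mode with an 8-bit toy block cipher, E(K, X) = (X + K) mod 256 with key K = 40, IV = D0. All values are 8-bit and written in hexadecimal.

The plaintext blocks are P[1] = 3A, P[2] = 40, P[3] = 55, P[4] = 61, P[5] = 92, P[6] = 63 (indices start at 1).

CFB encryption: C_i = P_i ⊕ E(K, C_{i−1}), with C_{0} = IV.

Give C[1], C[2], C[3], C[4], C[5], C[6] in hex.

C[1]: E(K, D0) = 10; 3A ⊕ 10 = 2A.
C[2]: E(K, 2A) = 6A; 40 ⊕ 6A = 2A.
C[3]: E(K, 2A) = 6A; 55 ⊕ 6A = 3F.
C[4]: E(K, 3F) = 7F; 61 ⊕ 7F = 1E.
C[5]: E(K, 1E) = 5E; 92 ⊕ 5E = CC.
C[6]: E(K, CC) = 0C; 63 ⊕ 0C = 6F.

C[1] = 2A, C[2] = 2A, C[3] = 3F, C[4] = 1E, C[5] = CC, C[6] = 6F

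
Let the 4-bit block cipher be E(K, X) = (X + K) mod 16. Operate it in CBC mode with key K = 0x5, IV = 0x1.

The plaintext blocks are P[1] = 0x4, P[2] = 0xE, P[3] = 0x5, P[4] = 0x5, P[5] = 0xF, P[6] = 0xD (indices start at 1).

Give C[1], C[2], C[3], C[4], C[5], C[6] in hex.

CBC encryption: C_i = E(K, P_i ⊕ C_{i−1}), with C_{0} = IV.
C[1]: P[1] ⊕ 0x1 = 0x5; E(K, 0x5) = 0xA.
C[2]: P[2] ⊕ 0xA = 0x4; E(K, 0x4) = 0x9.
C[3]: P[3] ⊕ 0x9 = 0xC; E(K, 0xC) = 0x1.
C[4]: P[4] ⊕ 0x1 = 0x4; E(K, 0x4) = 0x9.
C[5]: P[5] ⊕ 0x9 = 0x6; E(K, 0x6) = 0xB.
C[6]: P[6] ⊕ 0xB = 0x6; E(K, 0x6) = 0xB.

C[1] = 0xA, C[2] = 0x9, C[3] = 0x1, C[4] = 0x9, C[5] = 0xB, C[6] = 0xB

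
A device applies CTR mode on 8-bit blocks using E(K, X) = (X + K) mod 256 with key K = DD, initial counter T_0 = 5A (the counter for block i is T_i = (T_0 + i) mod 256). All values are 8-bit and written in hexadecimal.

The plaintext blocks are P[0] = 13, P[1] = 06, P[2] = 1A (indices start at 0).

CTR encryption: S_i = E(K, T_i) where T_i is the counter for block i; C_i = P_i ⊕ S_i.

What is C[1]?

C[1] = 3E

C[0]: T = 5A, S = E(K, T) = 37; 13 ⊕ 37 = 24.
C[1]: T = 5B, S = E(K, T) = 38; 06 ⊕ 38 = 3E.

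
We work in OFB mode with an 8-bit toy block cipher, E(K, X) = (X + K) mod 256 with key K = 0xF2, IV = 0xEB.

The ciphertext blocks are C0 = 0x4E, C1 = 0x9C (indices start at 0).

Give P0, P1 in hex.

OFB decryption: S_i = E(K, S_{i−1}) with S_{−1} = IV; P_i = C_i ⊕ S_i.
P0: S = E(K, 0xEB) = 0xDD; 0x4E ⊕ 0xDD = 0x93.
P1: S = E(K, 0xDD) = 0xCF; 0x9C ⊕ 0xCF = 0x53.

P0 = 0x93, P1 = 0x53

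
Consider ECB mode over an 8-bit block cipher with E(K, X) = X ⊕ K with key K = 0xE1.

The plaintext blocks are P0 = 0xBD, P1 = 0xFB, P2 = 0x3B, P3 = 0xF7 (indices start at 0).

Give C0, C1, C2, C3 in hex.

ECB encryption: C_i = E(K, P_i).
C0: E(K, 0xBD) = 0x5C.
C1: E(K, 0xFB) = 0x1A.
C2: E(K, 0x3B) = 0xDA.
C3: E(K, 0xF7) = 0x16.

C0 = 0x5C, C1 = 0x1A, C2 = 0xDA, C3 = 0x16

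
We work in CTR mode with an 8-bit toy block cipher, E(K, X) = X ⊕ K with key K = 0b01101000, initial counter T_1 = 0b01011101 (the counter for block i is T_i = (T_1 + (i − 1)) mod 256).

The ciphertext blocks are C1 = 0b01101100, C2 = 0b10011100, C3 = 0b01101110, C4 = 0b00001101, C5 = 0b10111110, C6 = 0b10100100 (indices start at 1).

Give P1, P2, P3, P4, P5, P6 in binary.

CTR decryption: S_i = E(K, T_i) where T_i is the counter for block i; P_i = C_i ⊕ S_i.
P1: T = 0b01011101, S = E(K, T) = 0b00110101; 0b01101100 ⊕ 0b00110101 = 0b01011001.
P2: T = 0b01011110, S = E(K, T) = 0b00110110; 0b10011100 ⊕ 0b00110110 = 0b10101010.
P3: T = 0b01011111, S = E(K, T) = 0b00110111; 0b01101110 ⊕ 0b00110111 = 0b01011001.
P4: T = 0b01100000, S = E(K, T) = 0b00001000; 0b00001101 ⊕ 0b00001000 = 0b00000101.
P5: T = 0b01100001, S = E(K, T) = 0b00001001; 0b10111110 ⊕ 0b00001001 = 0b10110111.
P6: T = 0b01100010, S = E(K, T) = 0b00001010; 0b10100100 ⊕ 0b00001010 = 0b10101110.

P1 = 0b01011001, P2 = 0b10101010, P3 = 0b01011001, P4 = 0b00000101, P5 = 0b10110111, P6 = 0b10101110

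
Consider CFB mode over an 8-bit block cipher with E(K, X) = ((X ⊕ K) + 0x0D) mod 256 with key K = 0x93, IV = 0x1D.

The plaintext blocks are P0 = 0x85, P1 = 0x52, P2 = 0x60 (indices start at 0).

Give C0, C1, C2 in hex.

C0 = 0x1E, C1 = 0xC8, C2 = 0x08

CFB encryption: C_i = P_i ⊕ E(K, C_{i−1}), with C_{−1} = IV.
C0: E(K, 0x1D) = 0x9B; 0x85 ⊕ 0x9B = 0x1E.
C1: E(K, 0x1E) = 0x9A; 0x52 ⊕ 0x9A = 0xC8.
C2: E(K, 0xC8) = 0x68; 0x60 ⊕ 0x68 = 0x08.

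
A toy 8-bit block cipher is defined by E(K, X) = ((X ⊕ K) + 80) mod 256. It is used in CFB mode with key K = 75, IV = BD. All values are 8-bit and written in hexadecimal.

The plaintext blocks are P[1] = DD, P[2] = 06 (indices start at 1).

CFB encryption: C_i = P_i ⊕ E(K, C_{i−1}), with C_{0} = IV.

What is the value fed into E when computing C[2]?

C[1]: E(K, BD) = 48; DD ⊕ 48 = 95.
C[2]: E(K, 95) = 60; 06 ⊕ 60 = 66.
So the input to E for block [2] is 95.

95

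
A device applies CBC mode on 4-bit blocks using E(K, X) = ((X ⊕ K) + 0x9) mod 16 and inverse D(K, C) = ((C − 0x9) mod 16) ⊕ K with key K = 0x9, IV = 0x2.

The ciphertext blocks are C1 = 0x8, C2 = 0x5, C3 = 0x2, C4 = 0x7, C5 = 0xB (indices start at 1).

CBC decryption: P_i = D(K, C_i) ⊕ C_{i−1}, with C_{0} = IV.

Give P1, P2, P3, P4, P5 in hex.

P1 = 0x4, P2 = 0xD, P3 = 0x5, P4 = 0x5, P5 = 0xC

P1: D(K, 0x8) = 0x6; 0x6 ⊕ 0x2 = 0x4.
P2: D(K, 0x5) = 0x5; 0x5 ⊕ 0x8 = 0xD.
P3: D(K, 0x2) = 0x0; 0x0 ⊕ 0x5 = 0x5.
P4: D(K, 0x7) = 0x7; 0x7 ⊕ 0x2 = 0x5.
P5: D(K, 0xB) = 0xB; 0xB ⊕ 0x7 = 0xC.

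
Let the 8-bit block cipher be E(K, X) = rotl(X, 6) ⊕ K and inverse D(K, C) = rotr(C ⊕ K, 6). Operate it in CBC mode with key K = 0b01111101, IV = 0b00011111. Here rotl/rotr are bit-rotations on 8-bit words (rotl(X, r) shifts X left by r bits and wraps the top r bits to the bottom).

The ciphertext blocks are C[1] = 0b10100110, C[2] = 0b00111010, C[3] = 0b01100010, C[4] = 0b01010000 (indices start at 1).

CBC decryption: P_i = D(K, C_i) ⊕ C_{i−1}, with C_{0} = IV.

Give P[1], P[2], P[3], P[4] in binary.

P[1]: D(K, 0b10100110) = 0b01101111; 0b01101111 ⊕ 0b00011111 = 0b01110000.
P[2]: D(K, 0b00111010) = 0b00011101; 0b00011101 ⊕ 0b10100110 = 0b10111011.
P[3]: D(K, 0b01100010) = 0b01111100; 0b01111100 ⊕ 0b00111010 = 0b01000110.
P[4]: D(K, 0b01010000) = 0b10110100; 0b10110100 ⊕ 0b01100010 = 0b11010110.

P[1] = 0b01110000, P[2] = 0b10111011, P[3] = 0b01000110, P[4] = 0b11010110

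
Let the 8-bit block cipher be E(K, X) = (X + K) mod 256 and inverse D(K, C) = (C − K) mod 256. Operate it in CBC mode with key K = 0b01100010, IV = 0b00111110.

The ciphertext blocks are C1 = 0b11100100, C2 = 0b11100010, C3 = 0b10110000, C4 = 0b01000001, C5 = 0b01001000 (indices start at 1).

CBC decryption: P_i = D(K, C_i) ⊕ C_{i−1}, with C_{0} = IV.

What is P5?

P5 = 0b10100111

P5: D(K, 0b01001000) = 0b11100110; 0b11100110 ⊕ 0b01000001 = 0b10100111.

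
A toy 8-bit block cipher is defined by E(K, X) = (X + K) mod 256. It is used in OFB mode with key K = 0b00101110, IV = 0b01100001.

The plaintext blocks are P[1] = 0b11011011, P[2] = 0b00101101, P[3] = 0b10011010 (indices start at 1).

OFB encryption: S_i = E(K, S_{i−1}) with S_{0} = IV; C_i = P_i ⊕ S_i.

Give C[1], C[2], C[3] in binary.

C[1] = 0b01010100, C[2] = 0b10010000, C[3] = 0b01110001

C[1]: S = E(K, 0b01100001) = 0b10001111; 0b11011011 ⊕ 0b10001111 = 0b01010100.
C[2]: S = E(K, 0b10001111) = 0b10111101; 0b00101101 ⊕ 0b10111101 = 0b10010000.
C[3]: S = E(K, 0b10111101) = 0b11101011; 0b10011010 ⊕ 0b11101011 = 0b01110001.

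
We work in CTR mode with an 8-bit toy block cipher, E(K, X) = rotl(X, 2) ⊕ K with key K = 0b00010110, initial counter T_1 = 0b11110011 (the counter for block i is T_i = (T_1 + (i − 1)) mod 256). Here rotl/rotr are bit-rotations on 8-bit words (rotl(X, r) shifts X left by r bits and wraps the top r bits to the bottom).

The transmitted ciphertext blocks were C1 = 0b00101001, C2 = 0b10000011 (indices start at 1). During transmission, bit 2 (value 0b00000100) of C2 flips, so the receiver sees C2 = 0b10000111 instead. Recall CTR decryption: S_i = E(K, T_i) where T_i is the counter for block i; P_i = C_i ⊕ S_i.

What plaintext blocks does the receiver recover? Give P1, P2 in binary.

Only C2 changed, to 0b10000111. In CTR, a change in C_i flips the same bit in P_i only; the keystream is unaffected. Decrypting the received ciphertext:
P1: T = 0b11110011, S = E(K, T) = 0b11011001; 0b00101001 ⊕ 0b11011001 = 0b11110000.
P2: T = 0b11110100, S = E(K, T) = 0b11000101; 0b10000111 ⊕ 0b11000101 = 0b01000010.
Blocks that differ from the original plaintext: P2.

P1 = 0b11110000, P2 = 0b01000010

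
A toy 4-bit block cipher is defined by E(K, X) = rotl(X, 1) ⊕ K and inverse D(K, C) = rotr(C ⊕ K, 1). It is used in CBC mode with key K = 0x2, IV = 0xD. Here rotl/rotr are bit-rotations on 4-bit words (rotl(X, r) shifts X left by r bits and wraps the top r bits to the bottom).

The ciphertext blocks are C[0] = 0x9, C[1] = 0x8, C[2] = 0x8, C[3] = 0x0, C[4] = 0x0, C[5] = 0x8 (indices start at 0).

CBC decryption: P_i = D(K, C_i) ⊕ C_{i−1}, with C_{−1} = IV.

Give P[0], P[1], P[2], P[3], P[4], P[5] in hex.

P[0] = 0x0, P[1] = 0xC, P[2] = 0xD, P[3] = 0x9, P[4] = 0x1, P[5] = 0x5

P[0]: D(K, 0x9) = 0xD; 0xD ⊕ 0xD = 0x0.
P[1]: D(K, 0x8) = 0x5; 0x5 ⊕ 0x9 = 0xC.
P[2]: D(K, 0x8) = 0x5; 0x5 ⊕ 0x8 = 0xD.
P[3]: D(K, 0x0) = 0x1; 0x1 ⊕ 0x8 = 0x9.
P[4]: D(K, 0x0) = 0x1; 0x1 ⊕ 0x0 = 0x1.
P[5]: D(K, 0x8) = 0x5; 0x5 ⊕ 0x0 = 0x5.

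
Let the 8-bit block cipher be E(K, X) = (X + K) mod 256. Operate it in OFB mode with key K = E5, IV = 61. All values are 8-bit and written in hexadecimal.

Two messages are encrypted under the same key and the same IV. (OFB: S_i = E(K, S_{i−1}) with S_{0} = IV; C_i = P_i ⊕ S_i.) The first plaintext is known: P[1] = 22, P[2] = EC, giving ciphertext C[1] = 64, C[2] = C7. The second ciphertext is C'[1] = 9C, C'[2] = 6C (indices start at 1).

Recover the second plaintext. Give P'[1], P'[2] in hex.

In OFB with a reused IV, both messages share the same keystream S_i, so C_i ⊕ C'_i = P_i ⊕ P'_i and thus P'_i = P_i ⊕ C_i ⊕ C'_i.
P'[1]: 22 ⊕ 64 ⊕ 9C = DA.
P'[2]: EC ⊕ C7 ⊕ 6C = 47.

P'[1] = DA, P'[2] = 47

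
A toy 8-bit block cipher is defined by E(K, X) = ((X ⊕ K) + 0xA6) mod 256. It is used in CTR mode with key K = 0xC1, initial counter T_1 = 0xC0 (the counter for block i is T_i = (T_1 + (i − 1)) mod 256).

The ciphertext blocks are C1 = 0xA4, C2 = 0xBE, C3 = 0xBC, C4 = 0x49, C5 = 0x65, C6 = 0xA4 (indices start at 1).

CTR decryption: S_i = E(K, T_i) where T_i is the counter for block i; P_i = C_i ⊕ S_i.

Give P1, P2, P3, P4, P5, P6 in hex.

P1: T = 0xC0, S = E(K, T) = 0xA7; 0xA4 ⊕ 0xA7 = 0x03.
P2: T = 0xC1, S = E(K, T) = 0xA6; 0xBE ⊕ 0xA6 = 0x18.
P3: T = 0xC2, S = E(K, T) = 0xA9; 0xBC ⊕ 0xA9 = 0x15.
P4: T = 0xC3, S = E(K, T) = 0xA8; 0x49 ⊕ 0xA8 = 0xE1.
P5: T = 0xC4, S = E(K, T) = 0xAB; 0x65 ⊕ 0xAB = 0xCE.
P6: T = 0xC5, S = E(K, T) = 0xAA; 0xA4 ⊕ 0xAA = 0x0E.

P1 = 0x03, P2 = 0x18, P3 = 0x15, P4 = 0xE1, P5 = 0xCE, P6 = 0x0E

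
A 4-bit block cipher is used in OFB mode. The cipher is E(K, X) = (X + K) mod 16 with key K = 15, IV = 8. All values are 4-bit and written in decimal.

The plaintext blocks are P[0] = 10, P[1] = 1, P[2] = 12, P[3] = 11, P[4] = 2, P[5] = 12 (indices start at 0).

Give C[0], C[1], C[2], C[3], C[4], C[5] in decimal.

OFB encryption: S_i = E(K, S_{i−1}) with S_{−1} = IV; C_i = P_i ⊕ S_i.
C[0]: S = E(K, 8) = 7; 10 ⊕ 7 = 13.
C[1]: S = E(K, 7) = 6; 1 ⊕ 6 = 7.
C[2]: S = E(K, 6) = 5; 12 ⊕ 5 = 9.
C[3]: S = E(K, 5) = 4; 11 ⊕ 4 = 15.
C[4]: S = E(K, 4) = 3; 2 ⊕ 3 = 1.
C[5]: S = E(K, 3) = 2; 12 ⊕ 2 = 14.

C[0] = 13, C[1] = 7, C[2] = 9, C[3] = 15, C[4] = 1, C[5] = 14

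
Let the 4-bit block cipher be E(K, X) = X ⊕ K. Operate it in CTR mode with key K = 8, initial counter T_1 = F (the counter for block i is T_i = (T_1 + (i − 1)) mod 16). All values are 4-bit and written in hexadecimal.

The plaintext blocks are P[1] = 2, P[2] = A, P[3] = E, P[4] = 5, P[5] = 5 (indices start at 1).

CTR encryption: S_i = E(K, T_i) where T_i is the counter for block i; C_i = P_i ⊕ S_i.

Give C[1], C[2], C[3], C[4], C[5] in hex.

C[1]: T = F, S = E(K, T) = 7; 2 ⊕ 7 = 5.
C[2]: T = 0, S = E(K, T) = 8; A ⊕ 8 = 2.
C[3]: T = 1, S = E(K, T) = 9; E ⊕ 9 = 7.
C[4]: T = 2, S = E(K, T) = A; 5 ⊕ A = F.
C[5]: T = 3, S = E(K, T) = B; 5 ⊕ B = E.

C[1] = 5, C[2] = 2, C[3] = 7, C[4] = F, C[5] = E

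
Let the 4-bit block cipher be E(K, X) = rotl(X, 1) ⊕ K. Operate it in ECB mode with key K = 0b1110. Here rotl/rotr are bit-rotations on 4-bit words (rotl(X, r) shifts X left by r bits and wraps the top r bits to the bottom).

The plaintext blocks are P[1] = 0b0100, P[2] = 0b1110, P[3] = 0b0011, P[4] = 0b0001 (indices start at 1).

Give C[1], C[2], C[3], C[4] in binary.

C[1] = 0b0110, C[2] = 0b0011, C[3] = 0b1000, C[4] = 0b1100

ECB encryption: C_i = E(K, P_i).
C[1]: E(K, 0b0100) = 0b0110.
C[2]: E(K, 0b1110) = 0b0011.
C[3]: E(K, 0b0011) = 0b1000.
C[4]: E(K, 0b0001) = 0b1100.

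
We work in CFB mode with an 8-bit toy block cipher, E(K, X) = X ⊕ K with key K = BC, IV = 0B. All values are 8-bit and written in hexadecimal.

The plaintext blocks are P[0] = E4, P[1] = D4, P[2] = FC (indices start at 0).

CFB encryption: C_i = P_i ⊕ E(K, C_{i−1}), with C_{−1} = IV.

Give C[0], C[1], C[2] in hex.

C[0] = 53, C[1] = 3B, C[2] = 7B

C[0]: E(K, 0B) = B7; E4 ⊕ B7 = 53.
C[1]: E(K, 53) = EF; D4 ⊕ EF = 3B.
C[2]: E(K, 3B) = 87; FC ⊕ 87 = 7B.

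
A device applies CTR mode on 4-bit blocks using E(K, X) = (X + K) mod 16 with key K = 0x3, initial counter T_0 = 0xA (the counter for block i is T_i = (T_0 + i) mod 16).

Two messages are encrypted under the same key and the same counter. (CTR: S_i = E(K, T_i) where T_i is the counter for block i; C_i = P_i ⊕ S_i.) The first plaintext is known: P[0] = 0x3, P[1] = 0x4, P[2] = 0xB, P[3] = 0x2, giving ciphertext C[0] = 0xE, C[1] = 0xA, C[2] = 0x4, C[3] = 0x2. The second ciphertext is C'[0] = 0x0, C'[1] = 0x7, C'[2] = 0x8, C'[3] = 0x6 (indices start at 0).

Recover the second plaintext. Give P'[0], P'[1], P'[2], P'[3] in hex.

In CTR with a reused counter, both messages share the same keystream S_i, so C_i ⊕ C'_i = P_i ⊕ P'_i and thus P'_i = P_i ⊕ C_i ⊕ C'_i.
P'[0]: 0x3 ⊕ 0xE ⊕ 0x0 = 0xD.
P'[1]: 0x4 ⊕ 0xA ⊕ 0x7 = 0x9.
P'[2]: 0xB ⊕ 0x4 ⊕ 0x8 = 0x7.
P'[3]: 0x2 ⊕ 0x2 ⊕ 0x6 = 0x6.

P'[0] = 0xD, P'[1] = 0x9, P'[2] = 0x7, P'[3] = 0x6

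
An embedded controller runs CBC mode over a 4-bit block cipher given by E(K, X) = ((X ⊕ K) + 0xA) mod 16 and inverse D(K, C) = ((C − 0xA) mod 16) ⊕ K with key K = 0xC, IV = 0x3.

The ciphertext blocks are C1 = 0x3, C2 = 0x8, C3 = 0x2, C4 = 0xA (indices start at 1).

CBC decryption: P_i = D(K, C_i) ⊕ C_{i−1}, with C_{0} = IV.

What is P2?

P2: D(K, 0x8) = 0x2; 0x2 ⊕ 0x3 = 0x1.

P2 = 0x1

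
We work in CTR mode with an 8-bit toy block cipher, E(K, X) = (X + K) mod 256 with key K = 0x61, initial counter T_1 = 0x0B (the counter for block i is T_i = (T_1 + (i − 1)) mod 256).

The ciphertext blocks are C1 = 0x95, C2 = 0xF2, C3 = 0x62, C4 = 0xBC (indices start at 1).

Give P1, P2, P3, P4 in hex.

CTR decryption: S_i = E(K, T_i) where T_i is the counter for block i; P_i = C_i ⊕ S_i.
P1: T = 0x0B, S = E(K, T) = 0x6C; 0x95 ⊕ 0x6C = 0xF9.
P2: T = 0x0C, S = E(K, T) = 0x6D; 0xF2 ⊕ 0x6D = 0x9F.
P3: T = 0x0D, S = E(K, T) = 0x6E; 0x62 ⊕ 0x6E = 0x0C.
P4: T = 0x0E, S = E(K, T) = 0x6F; 0xBC ⊕ 0x6F = 0xD3.

P1 = 0xF9, P2 = 0x9F, P3 = 0x0C, P4 = 0xD3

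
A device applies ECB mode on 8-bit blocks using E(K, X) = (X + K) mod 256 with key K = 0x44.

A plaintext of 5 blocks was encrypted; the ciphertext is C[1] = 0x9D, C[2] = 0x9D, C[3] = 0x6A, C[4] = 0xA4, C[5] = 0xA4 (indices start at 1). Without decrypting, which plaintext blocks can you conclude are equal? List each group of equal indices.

P[1] = P[2]; P[4] = P[5]

ECB encrypts each block independently with the same key, so equal ciphertext blocks imply equal plaintext blocks.
C[1] = C[2] = 0x9D, so P[1] = P[2].
C[4] = C[5] = 0xA4, so P[4] = P[5].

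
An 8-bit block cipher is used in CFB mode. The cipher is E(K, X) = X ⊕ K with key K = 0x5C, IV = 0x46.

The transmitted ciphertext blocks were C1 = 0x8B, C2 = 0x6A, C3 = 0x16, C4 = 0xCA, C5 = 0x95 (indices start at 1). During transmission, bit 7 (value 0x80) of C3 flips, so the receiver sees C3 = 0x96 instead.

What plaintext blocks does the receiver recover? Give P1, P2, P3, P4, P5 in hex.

CFB decryption: P_i = C_i ⊕ E(K, C_{i−1}), with C_{0} = IV.
Only C3 changed, to 0x96. In CFB, a change in C_i flips the same bit in P_i and garbles P_{i+1}. Decrypting the received ciphertext:
P1: E(K, 0x46) = 0x1A; 0x8B ⊕ 0x1A = 0x91.
P2: E(K, 0x8B) = 0xD7; 0x6A ⊕ 0xD7 = 0xBD.
P3: E(K, 0x6A) = 0x36; 0x96 ⊕ 0x36 = 0xA0.
P4: E(K, 0x96) = 0xCA; 0xCA ⊕ 0xCA = 0x00.
P5: E(K, 0xCA) = 0x96; 0x95 ⊕ 0x96 = 0x03.
Blocks that differ from the original plaintext: P3, P4.

P1 = 0x91, P2 = 0xBD, P3 = 0xA0, P4 = 0x00, P5 = 0x03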